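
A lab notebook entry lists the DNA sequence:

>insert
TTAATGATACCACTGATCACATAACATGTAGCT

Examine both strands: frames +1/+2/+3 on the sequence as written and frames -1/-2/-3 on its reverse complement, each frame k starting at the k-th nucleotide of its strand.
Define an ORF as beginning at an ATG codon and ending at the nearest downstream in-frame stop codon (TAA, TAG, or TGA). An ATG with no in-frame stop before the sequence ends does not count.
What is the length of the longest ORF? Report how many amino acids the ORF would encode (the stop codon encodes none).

Reverse complement (5'→3'): AGCTACATGTTATGTGATCAGTGGTATCATTAA
Frame +1: TTA ATG ATA CCA CTG ATC ACA TAA CAT GTA GCT — ATG at 4, stop TAA at 22 → 21 nt.
Frame +2: TAA TGA TAC CAC TGA TCA CAT AAC ATG TAG — ATG at 26, stop TAG at 29 → 6 nt.
Frame +3: AAT GAT ACC ACT GAT CAC ATA ACA TGT AGC — no ATG→stop ORF.
Frame -1: AGC TAC ATG TTA TGT GAT CAG TGG TAT CAT TAA — ATG at 7, stop TAA at 31 → 27 nt.
Frame -2: GCT ACA TGT TAT GTG ATC AGT GGT ATC ATT — no ATG→stop ORF.
Frame -3: CTA CAT GTT ATG TGA TCA GTG GTA TCA TTA — ATG at 12, stop TGA at 15 → 6 nt.
Longest: frame -1, positions 7–33, 27 nt = 9 codons = 8 aa. → 8 amino acids.

8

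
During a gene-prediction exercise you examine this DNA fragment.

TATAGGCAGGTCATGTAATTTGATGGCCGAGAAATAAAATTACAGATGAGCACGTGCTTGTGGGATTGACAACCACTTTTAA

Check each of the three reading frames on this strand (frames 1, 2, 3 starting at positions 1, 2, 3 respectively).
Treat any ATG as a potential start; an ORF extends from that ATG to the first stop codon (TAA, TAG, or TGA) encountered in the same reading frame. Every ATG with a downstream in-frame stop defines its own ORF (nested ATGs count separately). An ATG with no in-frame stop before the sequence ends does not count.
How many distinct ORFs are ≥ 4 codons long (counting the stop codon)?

Frame 1: TAT AGG CAG GTC ATG TAA TTT GAT GGC CGA GAA ATA AAA TTA CAG ATG AGC ACG TGC TTG TGG GAT TGA CAA CCA CTT TTA — ATG at 13, stop TAA at 16 → 6 nt; ATG at 46, stop TGA at 67 → 24 nt.
Frame 2: ATA GGC AGG TCA TGT AAT TTG ATG GCC GAG AAA TAA AAT TAC AGA TGA GCA CGT GCT TGT GGG ATT GAC AAC CAC TTT TAA — ATG at 23, stop TAA at 35 → 15 nt.
Frame 3: TAG GCA GGT CAT GTA ATT TGA TGG CCG AGA AAT AAA ATT ACA GAT GAG CAC GTG CTT GTG GGA TTG ACA ACC ACT TTT — no ATG→stop ORF.
ORFs ≥ 4 codons: frame 1 46–69 (8 codons), frame 2 23–37 (5 codons). Count = 2.

2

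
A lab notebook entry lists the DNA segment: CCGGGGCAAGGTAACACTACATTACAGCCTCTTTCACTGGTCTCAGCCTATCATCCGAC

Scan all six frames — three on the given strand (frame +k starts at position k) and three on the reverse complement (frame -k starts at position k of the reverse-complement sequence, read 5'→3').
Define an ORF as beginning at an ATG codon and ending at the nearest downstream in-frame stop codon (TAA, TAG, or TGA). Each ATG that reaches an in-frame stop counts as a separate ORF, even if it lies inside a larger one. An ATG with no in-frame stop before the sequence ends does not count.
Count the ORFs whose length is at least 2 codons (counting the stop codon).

2

Reverse complement (5'→3'): GTCGGATGATAGGCTGAGACCAGTGAAAGAGGCTGTAATGTAGTGTTACCTTGCCCCGG
Frame +1: CCG GGG CAA GGT AAC ACT ACA TTA CAG CCT CTT TCA CTG GTC TCA GCC TAT CAT CCG — no ATG→stop ORF.
Frame +2: CGG GGC AAG GTA ACA CTA CAT TAC AGC CTC TTT CAC TGG TCT CAG CCT ATC ATC CGA — no ATG→stop ORF.
Frame +3: GGG GCA AGG TAA CAC TAC ATT ACA GCC TCT TTC ACT GGT CTC AGC CTA TCA TCC GAC — no ATG→stop ORF.
Frame -1: GTC GGA TGA TAG GCT GAG ACC AGT GAA AGA GGC TGT AAT GTA GTG TTA CCT TGC CCC — no ATG→stop ORF.
Frame -2: TCG GAT GAT AGG CTG AGA CCA GTG AAA GAG GCT GTA ATG TAG TGT TAC CTT GCC CCG — ATG at 38, stop TAG at 41 → 6 nt.
Frame -3: CGG ATG ATA GGC TGA GAC CAG TGA AAG AGG CTG TAA TGT AGT GTT ACC TTG CCC CGG — ATG at 6, stop TGA at 15 → 12 nt.
ORFs ≥ 2 codons: frame -2 38–43 (2 codons), frame -3 6–17 (4 codons). Count = 2.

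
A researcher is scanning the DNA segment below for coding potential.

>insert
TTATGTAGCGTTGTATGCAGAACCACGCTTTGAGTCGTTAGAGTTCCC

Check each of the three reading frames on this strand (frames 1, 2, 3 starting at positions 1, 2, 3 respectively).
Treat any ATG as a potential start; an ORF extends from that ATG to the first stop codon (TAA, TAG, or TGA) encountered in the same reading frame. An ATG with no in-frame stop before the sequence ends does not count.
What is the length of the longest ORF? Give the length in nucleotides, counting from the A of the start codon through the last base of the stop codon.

27

Frame 1: TTA TGT AGC GTT GTA TGC AGA ACC ACG CTT TGA GTC GTT AGA GTT CCC — no ATG→stop ORF.
Frame 2: TAT GTA GCG TTG TAT GCA GAA CCA CGC TTT GAG TCG TTA GAG TTC — no ATG→stop ORF.
Frame 3: ATG TAG CGT TGT ATG CAG AAC CAC GCT TTG AGT CGT TAG AGT TCC — ATG at 3, stop TAG at 6 → 6 nt; ATG at 15, stop TAG at 39 → 27 nt.
Longest: frame 3, positions 15–41, 27 nt = 9 codons = 8 aa. → 27 nucleotides.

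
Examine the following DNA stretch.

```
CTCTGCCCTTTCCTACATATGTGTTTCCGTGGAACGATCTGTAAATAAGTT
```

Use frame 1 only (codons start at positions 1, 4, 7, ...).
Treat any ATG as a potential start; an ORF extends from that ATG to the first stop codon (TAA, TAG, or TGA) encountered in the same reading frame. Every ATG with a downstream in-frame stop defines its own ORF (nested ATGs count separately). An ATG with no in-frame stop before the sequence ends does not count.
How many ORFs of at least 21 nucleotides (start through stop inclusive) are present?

1

Frame 1: CTC TGC CCT TTC CTA CAT ATG TGT TTC CGT GGA ACG ATC TGT AAA TAA GTT — ATG at 19, stop TAA at 46 → 30 nt.
ORFs ≥ 21 nucleotides: frame 1 19–48 (30 nucleotides). Count = 1.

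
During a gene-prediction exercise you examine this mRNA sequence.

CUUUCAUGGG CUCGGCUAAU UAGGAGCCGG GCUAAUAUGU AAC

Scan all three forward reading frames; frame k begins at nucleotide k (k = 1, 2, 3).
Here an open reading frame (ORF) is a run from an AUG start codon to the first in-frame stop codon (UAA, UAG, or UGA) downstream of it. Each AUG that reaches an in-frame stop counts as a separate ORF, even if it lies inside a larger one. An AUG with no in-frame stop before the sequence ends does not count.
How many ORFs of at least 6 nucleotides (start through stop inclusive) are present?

2

Frame 1: CUU UCA UGG GCU CGG CUA AUU AGG AGC CGG GCU AAU AUG UAA — AUG at 37, stop UAA at 40 → 6 nt.
Frame 2: UUU CAU GGG CUC GGC UAA UUA GGA GCC GGG CUA AUA UGU AAC — no AUG→stop ORF.
Frame 3: UUC AUG GGC UCG GCU AAU UAG GAG CCG GGC UAA UAU GUA — AUG at 6, stop UAG at 21 → 18 nt.
ORFs ≥ 6 nucleotides: frame 1 37–42 (6 nucleotides), frame 3 6–23 (18 nucleotides). Count = 2.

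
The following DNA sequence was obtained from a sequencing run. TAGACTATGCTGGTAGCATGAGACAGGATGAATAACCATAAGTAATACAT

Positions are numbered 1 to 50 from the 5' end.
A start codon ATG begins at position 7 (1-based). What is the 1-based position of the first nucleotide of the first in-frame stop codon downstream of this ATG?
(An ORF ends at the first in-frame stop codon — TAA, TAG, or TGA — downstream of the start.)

Codons from position 7: ATG (7–9), CTG (10–12), GTA (13–15), GCA (16–18), TGA (19–21).
TGA is a stop codon; it begins at position 19.

19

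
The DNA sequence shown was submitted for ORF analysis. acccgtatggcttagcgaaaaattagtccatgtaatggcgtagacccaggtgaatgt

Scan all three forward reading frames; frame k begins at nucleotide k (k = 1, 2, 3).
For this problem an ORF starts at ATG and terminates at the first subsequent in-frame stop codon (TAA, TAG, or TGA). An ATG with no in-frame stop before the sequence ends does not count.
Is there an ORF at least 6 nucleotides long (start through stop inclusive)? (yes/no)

Frame 1: ACC CGT ATG GCT TAG CGA AAA ATT AGT CCA TGT AAT GGC GTA GAC CCA GGT GAA TGT — ATG at 7, stop TAG at 13 → 9 nt.
Frame 2: CCC GTA TGG CTT AGC GAA AAA TTA GTC CAT GTA ATG GCG TAG ACC CAG GTG AAT — ATG at 35, stop TAG at 41 → 9 nt.
Frame 3: CCG TAT GGC TTA GCG AAA AAT TAG TCC ATG TAA TGG CGT AGA CCC AGG TGA ATG — ATG at 30, stop TAA at 33 → 6 nt.
Frame 1 has an ORF of 9 nucleotides (positions 7–15) ≥ 6, so yes.

yes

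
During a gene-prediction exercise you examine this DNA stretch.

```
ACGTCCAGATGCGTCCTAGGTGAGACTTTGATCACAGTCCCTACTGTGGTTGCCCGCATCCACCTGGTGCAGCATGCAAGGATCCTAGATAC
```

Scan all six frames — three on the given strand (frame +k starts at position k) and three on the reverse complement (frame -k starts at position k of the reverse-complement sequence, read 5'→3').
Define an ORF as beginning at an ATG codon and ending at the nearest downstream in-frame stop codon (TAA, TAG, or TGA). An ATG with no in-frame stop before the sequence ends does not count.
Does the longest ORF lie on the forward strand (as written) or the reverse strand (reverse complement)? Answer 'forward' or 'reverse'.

Reverse complement (5'→3'): GTATCTAGGATCCTTGCATGCTGCACCAGGTGGATGCGGGCAACCACAGTAGGGACTGTGATCAAAGTCTCACCTAGGACGCATCTGGACGT
Frame +1: ACG TCC AGA TGC GTC CTA GGT GAG ACT TTG ATC ACA GTC CCT ACT GTG GTT GCC CGC ATC CAC CTG GTG CAG CAT GCA AGG ATC CTA GAT — no ATG→stop ORF.
Frame +2: CGT CCA GAT GCG TCC TAG GTG AGA CTT TGA TCA CAG TCC CTA CTG TGG TTG CCC GCA TCC ACC TGG TGC AGC ATG CAA GGA TCC TAG ATA — ATG at 74, stop TAG at 86 → 15 nt.
Frame +3: GTC CAG ATG CGT CCT AGG TGA GAC TTT GAT CAC AGT CCC TAC TGT GGT TGC CCG CAT CCA CCT GGT GCA GCA TGC AAG GAT CCT AGA TAC — ATG at 9, stop TGA at 21 → 15 nt.
Frame -1: GTA TCT AGG ATC CTT GCA TGC TGC ACC AGG TGG ATG CGG GCA ACC ACA GTA GGG ACT GTG ATC AAA GTC TCA CCT AGG ACG CAT CTG GAC — no ATG→stop ORF.
Frame -2: TAT CTA GGA TCC TTG CAT GCT GCA CCA GGT GGA TGC GGG CAA CCA CAG TAG GGA CTG TGA TCA AAG TCT CAC CTA GGA CGC ATC TGG ACG — no ATG→stop ORF.
Frame -3: ATC TAG GAT CCT TGC ATG CTG CAC CAG GTG GAT GCG GGC AAC CAC AGT AGG GAC TGT GAT CAA AGT CTC ACC TAG GAC GCA TCT GGA CGT — ATG at 18, stop TAG at 75 → 60 nt.
Forward-strand max 15 nt; reverse-strand max 60 nt. The reverse strand has the longer ORF.

reverse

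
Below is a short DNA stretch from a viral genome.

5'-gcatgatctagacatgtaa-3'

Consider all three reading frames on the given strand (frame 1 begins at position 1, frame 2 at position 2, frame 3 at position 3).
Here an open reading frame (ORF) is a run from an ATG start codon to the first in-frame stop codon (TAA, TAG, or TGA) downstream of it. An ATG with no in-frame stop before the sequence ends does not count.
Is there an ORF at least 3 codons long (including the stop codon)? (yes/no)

Frame 1: GCA TGA TCT AGA CAT GTA — no ATG→stop ORF.
Frame 2: CAT GAT CTA GAC ATG TAA — ATG at 14, stop TAA at 17 → 6 nt.
Frame 3: ATG ATC TAG ACA TGT — ATG at 3, stop TAG at 9 → 9 nt.
Frame 3 has an ORF of 3 codons (positions 3–11) ≥ 3, so yes.

yes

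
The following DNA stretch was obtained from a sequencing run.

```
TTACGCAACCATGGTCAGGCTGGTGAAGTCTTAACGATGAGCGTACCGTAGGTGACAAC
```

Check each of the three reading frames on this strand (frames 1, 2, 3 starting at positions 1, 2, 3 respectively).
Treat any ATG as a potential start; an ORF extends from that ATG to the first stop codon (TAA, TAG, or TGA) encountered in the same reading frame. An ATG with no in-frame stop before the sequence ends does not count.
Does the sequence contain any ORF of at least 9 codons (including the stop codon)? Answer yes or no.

Frame 1: TTA CGC AAC CAT GGT CAG GCT GGT GAA GTC TTA ACG ATG AGC GTA CCG TAG GTG ACA — ATG at 37, stop TAG at 49 → 15 nt.
Frame 2: TAC GCA ACC ATG GTC AGG CTG GTG AAG TCT TAA CGA TGA GCG TAC CGT AGG TGA CAA — ATG at 11, stop TAA at 32 → 24 nt.
Frame 3: ACG CAA CCA TGG TCA GGC TGG TGA AGT CTT AAC GAT GAG CGT ACC GTA GGT GAC AAC — no ATG→stop ORF.
Largest ORF found is 8 codons < 9, so no.

no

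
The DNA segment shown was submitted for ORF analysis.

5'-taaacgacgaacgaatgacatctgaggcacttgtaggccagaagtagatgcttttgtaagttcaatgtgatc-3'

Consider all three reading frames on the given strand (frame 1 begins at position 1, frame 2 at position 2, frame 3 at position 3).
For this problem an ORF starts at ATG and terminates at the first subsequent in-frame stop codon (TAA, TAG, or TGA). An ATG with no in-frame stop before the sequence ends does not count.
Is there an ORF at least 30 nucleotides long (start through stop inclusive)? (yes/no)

yes

Frame 1: TAA ACG ACG AAC GAA TGA CAT CTG AGG CAC TTG TAG GCC AGA AGT AGA TGC TTT TGT AAG TTC AAT GTG ATC — no ATG→stop ORF.
Frame 2: AAA CGA CGA ACG AAT GAC ATC TGA GGC ACT TGT AGG CCA GAA GTA GAT GCT TTT GTA AGT TCA ATG TGA — ATG at 65, stop TGA at 68 → 6 nt.
Frame 3: AAC GAC GAA CGA ATG ACA TCT GAG GCA CTT GTA GGC CAG AAG TAG ATG CTT TTG TAA GTT CAA TGT GAT — ATG at 15, stop TAG at 45 → 33 nt; ATG at 48, stop TAA at 57 → 12 nt.
Frame 3 has an ORF of 33 nucleotides (positions 15–47) ≥ 30, so yes.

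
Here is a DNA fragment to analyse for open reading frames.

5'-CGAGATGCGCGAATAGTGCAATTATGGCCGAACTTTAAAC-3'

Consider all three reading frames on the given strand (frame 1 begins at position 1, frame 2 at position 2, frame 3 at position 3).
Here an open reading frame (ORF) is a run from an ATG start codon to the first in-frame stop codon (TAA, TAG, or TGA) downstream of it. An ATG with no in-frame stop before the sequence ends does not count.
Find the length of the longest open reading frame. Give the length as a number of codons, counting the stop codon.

5

Frame 1: CGA GAT GCG CGA ATA GTG CAA TTA TGG CCG AAC TTT AAA — no ATG→stop ORF.
Frame 2: GAG ATG CGC GAA TAG TGC AAT TAT GGC CGA ACT TTA AAC — ATG at 5, stop TAG at 14 → 12 nt.
Frame 3: AGA TGC GCG AAT AGT GCA ATT ATG GCC GAA CTT TAA — ATG at 24, stop TAA at 36 → 15 nt.
Longest: frame 3, positions 24–38, 15 nt = 5 codons = 4 aa. → 5 codons.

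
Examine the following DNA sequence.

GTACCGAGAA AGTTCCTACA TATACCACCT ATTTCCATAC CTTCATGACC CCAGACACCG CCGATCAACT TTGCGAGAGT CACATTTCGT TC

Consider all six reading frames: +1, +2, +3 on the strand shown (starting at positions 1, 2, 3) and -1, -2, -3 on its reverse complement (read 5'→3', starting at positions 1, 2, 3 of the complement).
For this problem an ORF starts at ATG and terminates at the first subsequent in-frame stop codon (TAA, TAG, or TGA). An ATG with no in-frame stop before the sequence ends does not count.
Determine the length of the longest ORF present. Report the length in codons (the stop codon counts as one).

6

Reverse complement (5'→3'): GAACGAAATGTGACTCTCGCAAAGTTGATCGGCGGTGTCTGGGGTCATGAAGGTATGGAAATAGGTGGTATATGTAGGAACTTTCTCGGTAC
Frame +1: GTA CCG AGA AAG TTC CTA CAT ATA CCA CCT ATT TCC ATA CCT TCA TGA CCC CAG ACA CCG CCG ATC AAC TTT GCG AGA GTC ACA TTT CGT — no ATG→stop ORF.
Frame +2: TAC CGA GAA AGT TCC TAC ATA TAC CAC CTA TTT CCA TAC CTT CAT GAC CCC AGA CAC CGC CGA TCA ACT TTG CGA GAG TCA CAT TTC GTT — no ATG→stop ORF.
Frame +3: ACC GAG AAA GTT CCT ACA TAT ACC ACC TAT TTC CAT ACC TTC ATG ACC CCA GAC ACC GCC GAT CAA CTT TGC GAG AGT CAC ATT TCG TTC — no ATG→stop ORF.
Frame -1: GAA CGA AAT GTG ACT CTC GCA AAG TTG ATC GGC GGT GTC TGG GGT CAT GAA GGT ATG GAA ATA GGT GGT ATA TGT AGG AAC TTT CTC GGT — no ATG→stop ORF.
Frame -2: AAC GAA ATG TGA CTC TCG CAA AGT TGA TCG GCG GTG TCT GGG GTC ATG AAG GTA TGG AAA TAG GTG GTA TAT GTA GGA ACT TTC TCG GTA — ATG at 8, stop TGA at 11 → 6 nt; ATG at 47, stop TAG at 62 → 18 nt.
Frame -3: ACG AAA TGT GAC TCT CGC AAA GTT GAT CGG CGG TGT CTG GGG TCA TGA AGG TAT GGA AAT AGG TGG TAT ATG TAG GAA CTT TCT CGG TAC — ATG at 72, stop TAG at 75 → 6 nt.
Longest: frame -2, positions 47–64, 18 nt = 6 codons = 5 aa. → 6 codons.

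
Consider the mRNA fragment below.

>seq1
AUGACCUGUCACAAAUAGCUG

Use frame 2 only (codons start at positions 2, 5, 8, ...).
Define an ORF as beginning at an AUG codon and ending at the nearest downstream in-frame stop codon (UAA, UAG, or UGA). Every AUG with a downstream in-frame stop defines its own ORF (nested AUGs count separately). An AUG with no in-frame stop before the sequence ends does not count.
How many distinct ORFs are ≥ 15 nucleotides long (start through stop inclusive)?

Frame 2: UGA CCU GUC ACA AAU AGC — no AUG→stop ORF.
No ORF reaches 15 nucleotides. Count = 0.

0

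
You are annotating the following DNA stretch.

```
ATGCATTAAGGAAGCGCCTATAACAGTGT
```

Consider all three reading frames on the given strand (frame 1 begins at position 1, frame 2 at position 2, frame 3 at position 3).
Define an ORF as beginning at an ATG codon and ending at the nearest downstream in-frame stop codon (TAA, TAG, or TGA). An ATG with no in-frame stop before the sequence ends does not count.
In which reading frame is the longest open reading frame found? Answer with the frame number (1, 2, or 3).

Frame 1: ATG CAT TAA GGA AGC GCC TAT AAC AGT — ATG at 1, stop TAA at 7 → 9 nt.
Frame 2: TGC ATT AAG GAA GCG CCT ATA ACA GTG — no ATG→stop ORF.
Frame 3: GCA TTA AGG AAG CGC CTA TAA CAG TGT — no ATG→stop ORF.
Longest ORF is 9 nt in frame 1 (positions 1–9).

1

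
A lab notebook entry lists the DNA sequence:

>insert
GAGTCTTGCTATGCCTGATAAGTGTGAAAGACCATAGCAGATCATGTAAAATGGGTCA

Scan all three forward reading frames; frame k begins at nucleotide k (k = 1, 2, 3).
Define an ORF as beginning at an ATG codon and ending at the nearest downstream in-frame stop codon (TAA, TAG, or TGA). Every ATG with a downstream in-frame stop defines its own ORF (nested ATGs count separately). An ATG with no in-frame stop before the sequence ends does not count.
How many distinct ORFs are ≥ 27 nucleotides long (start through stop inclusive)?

1

Frame 1: GAG TCT TGC TAT GCC TGA TAA GTG TGA AAG ACC ATA GCA GAT CAT GTA AAA TGG GTC — no ATG→stop ORF.
Frame 2: AGT CTT GCT ATG CCT GAT AAG TGT GAA AGA CCA TAG CAG ATC ATG TAA AAT GGG TCA — ATG at 11, stop TAG at 35 → 27 nt; ATG at 44, stop TAA at 47 → 6 nt.
Frame 3: GTC TTG CTA TGC CTG ATA AGT GTG AAA GAC CAT AGC AGA TCA TGT AAA ATG GGT — no ATG→stop ORF.
ORFs ≥ 27 nucleotides: frame 2 11–37 (27 nucleotides). Count = 1.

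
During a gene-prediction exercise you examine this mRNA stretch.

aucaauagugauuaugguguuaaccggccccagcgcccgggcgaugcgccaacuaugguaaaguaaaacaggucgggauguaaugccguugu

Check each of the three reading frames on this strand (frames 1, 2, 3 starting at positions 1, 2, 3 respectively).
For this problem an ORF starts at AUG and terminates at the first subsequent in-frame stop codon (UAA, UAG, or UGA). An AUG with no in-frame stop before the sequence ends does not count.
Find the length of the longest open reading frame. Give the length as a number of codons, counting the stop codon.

Frame 1: AUC AAU AGU GAU UAU GGU GUU AAC CGG CCC CAG CGC CCG GGC GAU GCG CCA ACU AUG GUA AAG UAA AAC AGG UCG GGA UGU AAU GCC GUU — AUG at 55, stop UAA at 64 → 12 nt.
Frame 2: UCA AUA GUG AUU AUG GUG UUA ACC GGC CCC AGC GCC CGG GCG AUG CGC CAA CUA UGG UAA AGU AAA ACA GGU CGG GAU GUA AUG CCG UUG — AUG at 14, stop UAA at 59 → 48 nt; AUG at 44, stop UAA at 59 → 18 nt.
Frame 3: CAA UAG UGA UUA UGG UGU UAA CCG GCC CCA GCG CCC GGG CGA UGC GCC AAC UAU GGU AAA GUA AAA CAG GUC GGG AUG UAA UGC CGU UGU — AUG at 78, stop UAA at 81 → 6 nt.
Longest: frame 2, positions 14–61, 48 nt = 16 codons = 15 aa. → 16 codons.

16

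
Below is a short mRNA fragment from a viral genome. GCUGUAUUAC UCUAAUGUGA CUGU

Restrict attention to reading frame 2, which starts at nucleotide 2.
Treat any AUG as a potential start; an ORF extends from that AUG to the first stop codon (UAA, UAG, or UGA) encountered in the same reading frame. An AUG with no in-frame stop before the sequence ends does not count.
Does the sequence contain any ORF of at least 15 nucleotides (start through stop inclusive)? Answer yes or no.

no

Frame 2: CUG UAU UAC UCU AAU GUG ACU — no AUG→stop ORF.
Largest ORF found is 0 nucleotides < 15, so no.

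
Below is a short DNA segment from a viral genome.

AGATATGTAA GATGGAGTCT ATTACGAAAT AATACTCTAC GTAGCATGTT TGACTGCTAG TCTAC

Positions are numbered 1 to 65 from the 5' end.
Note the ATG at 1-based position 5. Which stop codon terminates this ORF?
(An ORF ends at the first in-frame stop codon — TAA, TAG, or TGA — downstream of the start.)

Codons from position 5: ATG (5–7), TAA (8–10).
The first in-frame stop codon is TAA.

TAA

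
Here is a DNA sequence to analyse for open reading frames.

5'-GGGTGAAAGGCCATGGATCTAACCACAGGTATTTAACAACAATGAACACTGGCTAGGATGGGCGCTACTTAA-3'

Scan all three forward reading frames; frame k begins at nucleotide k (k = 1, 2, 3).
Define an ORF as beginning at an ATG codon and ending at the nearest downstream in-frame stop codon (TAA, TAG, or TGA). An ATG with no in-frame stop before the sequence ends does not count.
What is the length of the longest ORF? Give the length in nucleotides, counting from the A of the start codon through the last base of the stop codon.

24

Frame 1: GGG TGA AAG GCC ATG GAT CTA ACC ACA GGT ATT TAA CAA CAA TGA ACA CTG GCT AGG ATG GGC GCT ACT TAA — ATG at 13, stop TAA at 34 → 24 nt; ATG at 58, stop TAA at 70 → 15 nt.
Frame 2: GGT GAA AGG CCA TGG ATC TAA CCA CAG GTA TTT AAC AAC AAT GAA CAC TGG CTA GGA TGG GCG CTA CTT — no ATG→stop ORF.
Frame 3: GTG AAA GGC CAT GGA TCT AAC CAC AGG TAT TTA ACA ACA ATG AAC ACT GGC TAG GAT GGG CGC TAC TTA — ATG at 42, stop TAG at 54 → 15 nt.
Longest: frame 1, positions 13–36, 24 nt = 8 codons = 7 aa. → 24 nucleotides.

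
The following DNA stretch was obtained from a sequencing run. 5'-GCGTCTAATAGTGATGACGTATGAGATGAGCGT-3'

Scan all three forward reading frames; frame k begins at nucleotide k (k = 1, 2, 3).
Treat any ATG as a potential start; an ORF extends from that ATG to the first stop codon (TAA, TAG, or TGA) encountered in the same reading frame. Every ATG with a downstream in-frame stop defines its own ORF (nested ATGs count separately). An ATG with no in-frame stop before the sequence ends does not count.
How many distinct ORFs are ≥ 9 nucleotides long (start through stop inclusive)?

Frame 1: GCG TCT AAT AGT GAT GAC GTA TGA GAT GAG CGT — no ATG→stop ORF.
Frame 2: CGT CTA ATA GTG ATG ACG TAT GAG ATG AGC — no ATG→stop ORF.
Frame 3: GTC TAA TAG TGA TGA CGT ATG AGA TGA GCG — ATG at 21, stop TGA at 27 → 9 nt.
ORFs ≥ 9 nucleotides: frame 3 21–29 (9 nucleotides). Count = 1.

1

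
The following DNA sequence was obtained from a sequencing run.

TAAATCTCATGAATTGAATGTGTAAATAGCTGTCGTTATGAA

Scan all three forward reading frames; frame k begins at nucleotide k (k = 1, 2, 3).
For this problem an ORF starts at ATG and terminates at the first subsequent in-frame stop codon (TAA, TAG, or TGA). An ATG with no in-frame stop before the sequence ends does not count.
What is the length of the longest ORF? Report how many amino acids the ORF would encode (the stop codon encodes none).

Frame 1: TAA ATC TCA TGA ATT GAA TGT GTA AAT AGC TGT CGT TAT GAA — no ATG→stop ORF.
Frame 2: AAA TCT CAT GAA TTG AAT GTG TAA ATA GCT GTC GTT ATG — no ATG→stop ORF.
Frame 3: AAT CTC ATG AAT TGA ATG TGT AAA TAG CTG TCG TTA TGA — ATG at 9, stop TGA at 15 → 9 nt; ATG at 18, stop TAG at 27 → 12 nt.
Longest: frame 3, positions 18–29, 12 nt = 4 codons = 3 aa. → 3 amino acids.

3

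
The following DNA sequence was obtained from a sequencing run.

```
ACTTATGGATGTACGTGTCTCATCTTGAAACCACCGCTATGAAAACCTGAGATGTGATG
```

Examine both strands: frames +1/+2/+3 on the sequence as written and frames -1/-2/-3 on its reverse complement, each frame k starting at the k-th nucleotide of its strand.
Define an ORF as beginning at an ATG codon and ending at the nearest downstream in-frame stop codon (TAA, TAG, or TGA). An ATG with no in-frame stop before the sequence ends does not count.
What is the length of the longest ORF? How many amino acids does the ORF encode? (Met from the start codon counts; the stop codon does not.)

Reverse complement (5'→3'): CATCACATCTCAGGTTTTCATAGCGGTGGTTTCAAGATGAGACACGTACATCCATAAGT
Frame +1: ACT TAT GGA TGT ACG TGT CTC ATC TTG AAA CCA CCG CTA TGA AAA CCT GAG ATG TGA — ATG at 52, stop TGA at 55 → 6 nt.
Frame +2: CTT ATG GAT GTA CGT GTC TCA TCT TGA AAC CAC CGC TAT GAA AAC CTG AGA TGT GAT — ATG at 5, stop TGA at 26 → 24 nt.
Frame +3: TTA TGG ATG TAC GTG TCT CAT CTT GAA ACC ACC GCT ATG AAA ACC TGA GAT GTG ATG — ATG at 9, stop TGA at 48 → 42 nt; ATG at 39, stop TGA at 48 → 12 nt.
Frame -1: CAT CAC ATC TCA GGT TTT CAT AGC GGT GGT TTC AAG ATG AGA CAC GTA CAT CCA TAA — ATG at 37, stop TAA at 55 → 21 nt.
Frame -2: ATC ACA TCT CAG GTT TTC ATA GCG GTG GTT TCA AGA TGA GAC ACG TAC ATC CAT AAG — no ATG→stop ORF.
Frame -3: TCA CAT CTC AGG TTT TCA TAG CGG TGG TTT CAA GAT GAG ACA CGT ACA TCC ATA AGT — no ATG→stop ORF.
Longest: frame +3, positions 9–50, 42 nt = 14 codons = 13 aa. → 13 amino acids.

13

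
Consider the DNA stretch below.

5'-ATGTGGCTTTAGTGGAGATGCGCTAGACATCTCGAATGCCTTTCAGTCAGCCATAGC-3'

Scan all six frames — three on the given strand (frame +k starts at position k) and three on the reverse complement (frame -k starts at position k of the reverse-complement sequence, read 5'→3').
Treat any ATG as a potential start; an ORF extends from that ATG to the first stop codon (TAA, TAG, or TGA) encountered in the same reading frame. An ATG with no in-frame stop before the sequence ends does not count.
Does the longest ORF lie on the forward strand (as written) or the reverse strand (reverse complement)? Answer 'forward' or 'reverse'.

forward

Reverse complement (5'→3'): GCTATGGCTGACTGAAAGGCATTCGAGATGTCTAGCGCATCTCCACTAAAGCCACAT
Frame +1: ATG TGG CTT TAG TGG AGA TGC GCT AGA CAT CTC GAA TGC CTT TCA GTC AGC CAT AGC — ATG at 1, stop TAG at 10 → 12 nt.
Frame +2: TGT GGC TTT AGT GGA GAT GCG CTA GAC ATC TCG AAT GCC TTT CAG TCA GCC ATA — no ATG→stop ORF.
Frame +3: GTG GCT TTA GTG GAG ATG CGC TAG ACA TCT CGA ATG CCT TTC AGT CAG CCA TAG — ATG at 18, stop TAG at 24 → 9 nt; ATG at 36, stop TAG at 54 → 21 nt.
Frame -1: GCT ATG GCT GAC TGA AAG GCA TTC GAG ATG TCT AGC GCA TCT CCA CTA AAG CCA CAT — ATG at 4, stop TGA at 13 → 12 nt.
Frame -2: CTA TGG CTG ACT GAA AGG CAT TCG AGA TGT CTA GCG CAT CTC CAC TAA AGC CAC — no ATG→stop ORF.
Frame -3: TAT GGC TGA CTG AAA GGC ATT CGA GAT GTC TAG CGC ATC TCC ACT AAA GCC ACA — no ATG→stop ORF.
Forward-strand max 21 nt; reverse-strand max 12 nt. The forward strand has the longer ORF.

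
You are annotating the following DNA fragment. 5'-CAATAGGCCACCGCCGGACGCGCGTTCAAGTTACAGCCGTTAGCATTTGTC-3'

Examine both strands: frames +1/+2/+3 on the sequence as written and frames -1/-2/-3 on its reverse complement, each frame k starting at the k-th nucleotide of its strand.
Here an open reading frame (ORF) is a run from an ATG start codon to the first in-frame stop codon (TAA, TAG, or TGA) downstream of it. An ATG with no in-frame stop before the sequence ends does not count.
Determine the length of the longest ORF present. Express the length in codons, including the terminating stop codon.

7

Reverse complement (5'→3'): GACAAATGCTAACGGCTGTAACTTGAACGCGCGTCCGGCGGTGGCCTATTG
Frame +1: CAA TAG GCC ACC GCC GGA CGC GCG TTC AAG TTA CAG CCG TTA GCA TTT GTC — no ATG→stop ORF.
Frame +2: AAT AGG CCA CCG CCG GAC GCG CGT TCA AGT TAC AGC CGT TAG CAT TTG — no ATG→stop ORF.
Frame +3: ATA GGC CAC CGC CGG ACG CGC GTT CAA GTT ACA GCC GTT AGC ATT TGT — no ATG→stop ORF.
Frame -1: GAC AAA TGC TAA CGG CTG TAA CTT GAA CGC GCG TCC GGC GGT GGC CTA TTG — no ATG→stop ORF.
Frame -2: ACA AAT GCT AAC GGC TGT AAC TTG AAC GCG CGT CCG GCG GTG GCC TAT — no ATG→stop ORF.
Frame -3: CAA ATG CTA ACG GCT GTA ACT TGA ACG CGC GTC CGG CGG TGG CCT ATT — ATG at 6, stop TGA at 24 → 21 nt.
Longest: frame -3, positions 6–26, 21 nt = 7 codons = 6 aa. → 7 codons.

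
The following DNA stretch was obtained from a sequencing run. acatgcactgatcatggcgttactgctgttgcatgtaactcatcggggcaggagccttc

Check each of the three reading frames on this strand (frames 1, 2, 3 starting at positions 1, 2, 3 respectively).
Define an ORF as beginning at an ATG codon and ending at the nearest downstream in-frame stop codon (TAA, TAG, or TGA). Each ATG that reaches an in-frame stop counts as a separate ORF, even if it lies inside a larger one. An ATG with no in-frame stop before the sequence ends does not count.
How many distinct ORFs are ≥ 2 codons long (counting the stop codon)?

2

Frame 1: ACA TGC ACT GAT CAT GGC GTT ACT GCT GTT GCA TGT AAC TCA TCG GGG CAG GAG CCT — no ATG→stop ORF.
Frame 2: CAT GCA CTG ATC ATG GCG TTA CTG CTG TTG CAT GTA ACT CAT CGG GGC AGG AGC CTT — no ATG→stop ORF.
Frame 3: ATG CAC TGA TCA TGG CGT TAC TGC TGT TGC ATG TAA CTC ATC GGG GCA GGA GCC TTC — ATG at 3, stop TGA at 9 → 9 nt; ATG at 33, stop TAA at 36 → 6 nt.
ORFs ≥ 2 codons: frame 3 3–11 (3 codons), frame 3 33–38 (2 codons). Count = 2.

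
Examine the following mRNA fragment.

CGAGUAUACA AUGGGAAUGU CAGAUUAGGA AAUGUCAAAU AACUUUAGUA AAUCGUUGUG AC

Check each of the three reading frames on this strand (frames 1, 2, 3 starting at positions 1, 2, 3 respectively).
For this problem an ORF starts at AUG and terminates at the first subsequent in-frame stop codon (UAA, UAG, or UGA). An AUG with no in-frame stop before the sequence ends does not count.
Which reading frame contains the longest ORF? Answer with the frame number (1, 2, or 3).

Frame 1: CGA GUA UAC AAU GGG AAU GUC AGA UUA GGA AAU GUC AAA UAA CUU UAG UAA AUC GUU GUG — no AUG→stop ORF.
Frame 2: GAG UAU ACA AUG GGA AUG UCA GAU UAG GAA AUG UCA AAU AAC UUU AGU AAA UCG UUG UGA — AUG at 11, stop UAG at 26 → 18 nt; AUG at 17, stop UAG at 26 → 12 nt; AUG at 32, stop UGA at 59 → 30 nt.
Frame 3: AGU AUA CAA UGG GAA UGU CAG AUU AGG AAA UGU CAA AUA ACU UUA GUA AAU CGU UGU GAC — no AUG→stop ORF.
Longest ORF is 30 nt in frame 2 (positions 32–61).

2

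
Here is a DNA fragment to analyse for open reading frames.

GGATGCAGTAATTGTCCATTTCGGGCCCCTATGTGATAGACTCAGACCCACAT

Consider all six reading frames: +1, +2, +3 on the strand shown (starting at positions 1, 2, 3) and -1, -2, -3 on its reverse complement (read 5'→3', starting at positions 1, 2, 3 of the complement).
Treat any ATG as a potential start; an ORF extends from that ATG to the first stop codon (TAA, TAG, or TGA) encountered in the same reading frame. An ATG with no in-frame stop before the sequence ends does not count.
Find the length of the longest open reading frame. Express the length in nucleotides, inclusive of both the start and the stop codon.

Reverse complement (5'→3'): ATGTGGGTCTGAGTCTATCACATAGGGGCCCGAAATGGACAATTACTGCATCC
Frame +1: GGA TGC AGT AAT TGT CCA TTT CGG GCC CCT ATG TGA TAG ACT CAG ACC CAC — ATG at 31, stop TGA at 34 → 6 nt.
Frame +2: GAT GCA GTA ATT GTC CAT TTC GGG CCC CTA TGT GAT AGA CTC AGA CCC ACA — no ATG→stop ORF.
Frame +3: ATG CAG TAA TTG TCC ATT TCG GGC CCC TAT GTG ATA GAC TCA GAC CCA CAT — ATG at 3, stop TAA at 9 → 9 nt.
Frame -1: ATG TGG GTC TGA GTC TAT CAC ATA GGG GCC CGA AAT GGA CAA TTA CTG CAT — ATG at 1, stop TGA at 10 → 12 nt.
Frame -2: TGT GGG TCT GAG TCT ATC ACA TAG GGG CCC GAA ATG GAC AAT TAC TGC ATC — no ATG→stop ORF.
Frame -3: GTG GGT CTG AGT CTA TCA CAT AGG GGC CCG AAA TGG ACA ATT ACT GCA TCC — no ATG→stop ORF.
Longest: frame -1, positions 1–12, 12 nt = 4 codons = 3 aa. → 12 nucleotides.

12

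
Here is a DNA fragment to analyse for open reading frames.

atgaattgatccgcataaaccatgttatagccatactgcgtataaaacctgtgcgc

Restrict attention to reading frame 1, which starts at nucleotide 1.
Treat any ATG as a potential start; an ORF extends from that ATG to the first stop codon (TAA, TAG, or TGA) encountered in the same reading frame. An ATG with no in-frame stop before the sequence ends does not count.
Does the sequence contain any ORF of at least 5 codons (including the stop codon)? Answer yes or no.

no

Frame 1: ATG AAT TGA TCC GCA TAA ACC ATG TTA TAG CCA TAC TGC GTA TAA AAC CTG TGC — ATG at 1, stop TGA at 7 → 9 nt; ATG at 22, stop TAG at 28 → 9 nt.
Largest ORF found is 3 codons < 5, so no.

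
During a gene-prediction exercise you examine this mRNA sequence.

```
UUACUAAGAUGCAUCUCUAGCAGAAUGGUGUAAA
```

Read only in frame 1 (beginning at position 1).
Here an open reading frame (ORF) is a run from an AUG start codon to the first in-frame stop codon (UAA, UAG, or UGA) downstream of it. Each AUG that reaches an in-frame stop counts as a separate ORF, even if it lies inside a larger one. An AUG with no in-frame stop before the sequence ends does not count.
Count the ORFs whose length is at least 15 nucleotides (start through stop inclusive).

0

Frame 1: UUA CUA AGA UGC AUC UCU AGC AGA AUG GUG UAA — AUG at 25, stop UAA at 31 → 9 nt.
No ORF reaches 15 nucleotides. Count = 0.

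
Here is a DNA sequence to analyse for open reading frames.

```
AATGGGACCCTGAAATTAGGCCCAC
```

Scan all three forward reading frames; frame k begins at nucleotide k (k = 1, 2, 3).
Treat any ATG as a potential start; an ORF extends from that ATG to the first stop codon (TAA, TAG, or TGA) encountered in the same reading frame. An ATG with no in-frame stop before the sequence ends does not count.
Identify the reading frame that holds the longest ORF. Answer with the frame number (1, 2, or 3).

2

Frame 1: AAT GGG ACC CTG AAA TTA GGC CCA — no ATG→stop ORF.
Frame 2: ATG GGA CCC TGA AAT TAG GCC CAC — ATG at 2, stop TGA at 11 → 12 nt.
Frame 3: TGG GAC CCT GAA ATT AGG CCC — no ATG→stop ORF.
Longest ORF is 12 nt in frame 2 (positions 2–13).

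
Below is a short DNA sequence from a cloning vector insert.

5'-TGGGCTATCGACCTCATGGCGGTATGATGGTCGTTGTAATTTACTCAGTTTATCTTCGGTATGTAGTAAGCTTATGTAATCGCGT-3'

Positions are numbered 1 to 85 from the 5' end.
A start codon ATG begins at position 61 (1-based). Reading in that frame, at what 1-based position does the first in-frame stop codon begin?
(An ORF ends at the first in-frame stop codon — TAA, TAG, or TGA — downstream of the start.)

Codons from position 61: ATG (61–63), TAG (64–66).
TAG is a stop codon; it begins at position 64.

64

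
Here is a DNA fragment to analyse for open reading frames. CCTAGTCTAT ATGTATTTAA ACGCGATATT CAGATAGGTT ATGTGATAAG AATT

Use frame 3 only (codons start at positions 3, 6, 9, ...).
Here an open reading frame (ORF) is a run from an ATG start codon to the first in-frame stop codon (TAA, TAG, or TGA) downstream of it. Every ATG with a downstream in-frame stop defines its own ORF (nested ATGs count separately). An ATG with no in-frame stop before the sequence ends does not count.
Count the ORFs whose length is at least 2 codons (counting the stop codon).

0

Frame 3: TAG TCT ATA TGT ATT TAA ACG CGA TAT TCA GAT AGG TTA TGT GAT AAG AAT — no ATG→stop ORF.
No ORF reaches 2 codons. Count = 0.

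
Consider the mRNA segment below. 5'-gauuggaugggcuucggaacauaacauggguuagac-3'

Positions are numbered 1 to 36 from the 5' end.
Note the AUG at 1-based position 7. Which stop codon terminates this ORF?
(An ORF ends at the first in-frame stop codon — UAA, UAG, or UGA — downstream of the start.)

Codons from position 7: AUG (7–9), GGC (10–12), UUC (13–15), GGA (16–18), ACA (19–21), UAA (22–24).
The first in-frame stop codon is UAA.

UAA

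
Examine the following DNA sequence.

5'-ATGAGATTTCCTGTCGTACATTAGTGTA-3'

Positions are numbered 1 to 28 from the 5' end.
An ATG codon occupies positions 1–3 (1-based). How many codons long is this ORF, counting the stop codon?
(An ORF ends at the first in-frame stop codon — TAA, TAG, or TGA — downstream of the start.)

Codons from position 1: ATG (1–3), AGA (4–6), TTT (7–9), CCT (10–12), GTC (13–15), GTA (16–18), CAT (19–21), TAG (22–24).
TAG is the first in-frame stop; that's 8 codons including the stop.

8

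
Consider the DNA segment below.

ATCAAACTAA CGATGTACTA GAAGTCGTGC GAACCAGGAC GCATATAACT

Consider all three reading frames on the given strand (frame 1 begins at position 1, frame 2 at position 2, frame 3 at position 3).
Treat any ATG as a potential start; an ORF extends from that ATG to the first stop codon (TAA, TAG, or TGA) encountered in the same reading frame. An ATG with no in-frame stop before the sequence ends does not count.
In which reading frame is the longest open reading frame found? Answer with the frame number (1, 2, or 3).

1

Frame 1: ATC AAA CTA ACG ATG TAC TAG AAG TCG TGC GAA CCA GGA CGC ATA TAA — ATG at 13, stop TAG at 19 → 9 nt.
Frame 2: TCA AAC TAA CGA TGT ACT AGA AGT CGT GCG AAC CAG GAC GCA TAT AAC — no ATG→stop ORF.
Frame 3: CAA ACT AAC GAT GTA CTA GAA GTC GTG CGA ACC AGG ACG CAT ATA ACT — no ATG→stop ORF.
Longest ORF is 9 nt in frame 1 (positions 13–21).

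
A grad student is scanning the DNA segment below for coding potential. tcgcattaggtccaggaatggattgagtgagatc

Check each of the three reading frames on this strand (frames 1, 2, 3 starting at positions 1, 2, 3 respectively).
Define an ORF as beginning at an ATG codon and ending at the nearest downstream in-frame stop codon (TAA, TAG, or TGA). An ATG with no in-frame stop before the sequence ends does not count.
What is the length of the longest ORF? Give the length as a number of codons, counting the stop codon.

3

Frame 1: TCG CAT TAG GTC CAG GAA TGG ATT GAG TGA GAT — no ATG→stop ORF.
Frame 2: CGC ATT AGG TCC AGG AAT GGA TTG AGT GAG ATC — no ATG→stop ORF.
Frame 3: GCA TTA GGT CCA GGA ATG GAT TGA GTG AGA — ATG at 18, stop TGA at 24 → 9 nt.
Longest: frame 3, positions 18–26, 9 nt = 3 codons = 2 aa. → 3 codons.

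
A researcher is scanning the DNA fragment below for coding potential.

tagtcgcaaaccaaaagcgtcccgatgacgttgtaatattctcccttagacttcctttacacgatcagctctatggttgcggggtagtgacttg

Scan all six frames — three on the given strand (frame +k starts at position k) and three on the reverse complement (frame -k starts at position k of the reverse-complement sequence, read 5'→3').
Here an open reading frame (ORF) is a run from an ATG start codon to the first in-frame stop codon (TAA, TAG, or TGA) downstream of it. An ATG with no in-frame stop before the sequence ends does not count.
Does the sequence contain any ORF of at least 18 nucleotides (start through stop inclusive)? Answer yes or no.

Reverse complement (5'→3'): CAAGTCACTACCCCGCAACCATAGAGCTGATCGTGTAAAGGAAGTCTAAGGGAGAATATTACAACGTCATCGGGACGCTTTTGGTTTGCGACTA
Frame +1: TAG TCG CAA ACC AAA AGC GTC CCG ATG ACG TTG TAA TAT TCT CCC TTA GAC TTC CTT TAC ACG ATC AGC TCT ATG GTT GCG GGG TAG TGA CTT — ATG at 25, stop TAA at 34 → 12 nt; ATG at 73, stop TAG at 85 → 15 nt.
Frame +2: AGT CGC AAA CCA AAA GCG TCC CGA TGA CGT TGT AAT ATT CTC CCT TAG ACT TCC TTT ACA CGA TCA GCT CTA TGG TTG CGG GGT AGT GAC TTG — no ATG→stop ORF.
Frame +3: GTC GCA AAC CAA AAG CGT CCC GAT GAC GTT GTA ATA TTC TCC CTT AGA CTT CCT TTA CAC GAT CAG CTC TAT GGT TGC GGG GTA GTG ACT — no ATG→stop ORF.
Frame -1: CAA GTC ACT ACC CCG CAA CCA TAG AGC TGA TCG TGT AAA GGA AGT CTA AGG GAG AAT ATT ACA ACG TCA TCG GGA CGC TTT TGG TTT GCG ACT — no ATG→stop ORF.
Frame -2: AAG TCA CTA CCC CGC AAC CAT AGA GCT GAT CGT GTA AAG GAA GTC TAA GGG AGA ATA TTA CAA CGT CAT CGG GAC GCT TTT GGT TTG CGA CTA — no ATG→stop ORF.
Frame -3: AGT CAC TAC CCC GCA ACC ATA GAG CTG ATC GTG TAA AGG AAG TCT AAG GGA GAA TAT TAC AAC GTC ATC GGG ACG CTT TTG GTT TGC GAC — no ATG→stop ORF.
Largest ORF found is 15 nucleotides < 18, so no.

no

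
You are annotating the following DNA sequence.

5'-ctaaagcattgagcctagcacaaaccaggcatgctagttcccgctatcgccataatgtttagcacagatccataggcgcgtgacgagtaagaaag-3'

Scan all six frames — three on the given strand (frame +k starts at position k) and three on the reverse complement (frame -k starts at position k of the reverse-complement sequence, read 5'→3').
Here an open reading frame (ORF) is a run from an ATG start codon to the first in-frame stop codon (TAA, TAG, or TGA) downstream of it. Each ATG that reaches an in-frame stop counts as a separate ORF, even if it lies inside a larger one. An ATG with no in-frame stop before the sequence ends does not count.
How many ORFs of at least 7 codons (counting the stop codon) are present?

Reverse complement (5'→3'): CTTTCTTACTCGTCACGCGCCTATGGATCTGTGCTAAACATTATGGCGATAGCGGGAACTAGCATGCCTGGTTTGTGCTAGGCTCAATGCTTTAG
Frame +1: CTA AAG CAT TGA GCC TAG CAC AAA CCA GGC ATG CTA GTT CCC GCT ATC GCC ATA ATG TTT AGC ACA GAT CCA TAG GCG CGT GAC GAG TAA GAA — ATG at 31, stop TAG at 73 → 45 nt; ATG at 55, stop TAG at 73 → 21 nt.
Frame +2: TAA AGC ATT GAG CCT AGC ACA AAC CAG GCA TGC TAG TTC CCG CTA TCG CCA TAA TGT TTA GCA CAG ATC CAT AGG CGC GTG ACG AGT AAG AAA — no ATG→stop ORF.
Frame +3: AAA GCA TTG AGC CTA GCA CAA ACC AGG CAT GCT AGT TCC CGC TAT CGC CAT AAT GTT TAG CAC AGA TCC ATA GGC GCG TGA CGA GTA AGA AAG — no ATG→stop ORF.
Frame -1: CTT TCT TAC TCG TCA CGC GCC TAT GGA TCT GTG CTA AAC ATT ATG GCG ATA GCG GGA ACT AGC ATG CCT GGT TTG TGC TAG GCT CAA TGC TTT — ATG at 43, stop TAG at 79 → 39 nt; ATG at 64, stop TAG at 79 → 18 nt.
Frame -2: TTT CTT ACT CGT CAC GCG CCT ATG GAT CTG TGC TAA ACA TTA TGG CGA TAG CGG GAA CTA GCA TGC CTG GTT TGT GCT AGG CTC AAT GCT TTA — ATG at 23, stop TAA at 35 → 15 nt.
Frame -3: TTC TTA CTC GTC ACG CGC CTA TGG ATC TGT GCT AAA CAT TAT GGC GAT AGC GGG AAC TAG CAT GCC TGG TTT GTG CTA GGC TCA ATG CTT TAG — ATG at 87, stop TAG at 93 → 9 nt.
ORFs ≥ 7 codons: frame +1 31–75 (15 codons), frame +1 55–75 (7 codons), frame -1 43–81 (13 codons). Count = 3.

3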